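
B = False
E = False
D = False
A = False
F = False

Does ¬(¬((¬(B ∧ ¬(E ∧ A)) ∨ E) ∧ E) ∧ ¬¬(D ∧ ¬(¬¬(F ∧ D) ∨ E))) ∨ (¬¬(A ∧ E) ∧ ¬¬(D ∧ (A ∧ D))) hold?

True

E ∧ A = False ∧ False = False
¬(E ∧ A) = ¬False = True
B ∧ ¬(E ∧ A) = False ∧ True = False
¬(B ∧ ¬(E ∧ A)) = ¬False = True
¬(B ∧ ¬(E ∧ A)) ∨ E = True ∨ False = True
(¬(B ∧ ¬(E ∧ A)) ∨ E) ∧ E = True ∧ False = False
¬((¬(B ∧ ¬(E ∧ A)) ∨ E) ∧ E) = ¬False = True
F ∧ D = False ∧ False = False
¬(F ∧ D) = ¬False = True
¬¬(F ∧ D) = ¬True = False
¬¬(F ∧ D) ∨ E = False ∨ False = False
¬(¬¬(F ∧ D) ∨ E) = ¬False = True
D ∧ ¬(¬¬(F ∧ D) ∨ E) = False ∧ True = False
¬(D ∧ ¬(¬¬(F ∧ D) ∨ E)) = ¬False = True
¬¬(D ∧ ¬(¬¬(F ∧ D) ∨ E)) = ¬True = False
¬((¬(B ∧ ¬(E ∧ A)) ∨ E) ∧ E) ∧ ¬¬(D ∧ ¬(¬¬(F ∧ D) ∨ E)) = True ∧ False = False
¬(¬((¬(B ∧ ¬(E ∧ A)) ∨ E) ∧ E) ∧ ¬¬(D ∧ ¬(¬¬(F ∧ D) ∨ E))) = ¬False = True
A ∧ E = False ∧ False = False
¬(A ∧ E) = ¬False = True
¬¬(A ∧ E) = ¬True = False
A ∧ D = False ∧ False = False
D ∧ (A ∧ D) = False ∧ False = False
¬(D ∧ (A ∧ D)) = ¬False = True
¬¬(D ∧ (A ∧ D)) = ¬True = False
¬¬(A ∧ E) ∧ ¬¬(D ∧ (A ∧ D)) = False ∧ False = False
¬(¬((¬(B ∧ ¬(E ∧ A)) ∨ E) ∧ E) ∧ ¬¬(D ∧ ¬(¬¬(F ∧ D) ∨ E))) ∨ (¬¬(A ∧ E) ∧ ¬¬(D ∧ (A ∧ D))) = True ∨ False = True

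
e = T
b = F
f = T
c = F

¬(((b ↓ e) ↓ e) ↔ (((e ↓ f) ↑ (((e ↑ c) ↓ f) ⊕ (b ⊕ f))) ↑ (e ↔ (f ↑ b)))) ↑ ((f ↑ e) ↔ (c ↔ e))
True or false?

T

Substituting e=T, b=F, f=T, c=F:
b ↓ e = F ↓ T = F
(b ↓ e) ↓ e = F ↓ T = F
e ↓ f = T ↓ T = F
e ↑ c = T ↑ F = T
(e ↑ c) ↓ f = T ↓ T = F
b ⊕ f = F ⊕ T = T
((e ↑ c) ↓ f) ⊕ (b ⊕ f) = F ⊕ T = T
(e ↓ f) ↑ (((e ↑ c) ↓ f) ⊕ (b ⊕ f)) = F ↑ T = T
f ↑ b = T ↑ F = T
e ↔ (f ↑ b) = T ↔ T = T
((e ↓ f) ↑ (((e ↑ c) ↓ f) ⊕ (b ⊕ f))) ↑ (e ↔ (f ↑ b)) = T ↑ T = F
((b ↓ e) ↓ e) ↔ (((e ↓ f) ↑ (((e ↑ c) ↓ f) ⊕ (b ⊕ f))) ↑ (e ↔ (f ↑ b))) = F ↔ F = T
¬(((b ↓ e) ↓ e) ↔ (((e ↓ f) ↑ (((e ↑ c) ↓ f) ⊕ (b ⊕ f))) ↑ (e ↔ (f ↑ b)))) = ¬T = F
f ↑ e = T ↑ T = F
c ↔ e = F ↔ T = F
(f ↑ e) ↔ (c ↔ e) = F ↔ F = T
¬(((b ↓ e) ↓ e) ↔ (((e ↓ f) ↑ (((e ↑ c) ↓ f) ⊕ (b ⊕ f))) ↑ (e ↔ (f ↑ b)))) ↑ ((f ↑ e) ↔ (c ↔ e)) = F ↑ T = T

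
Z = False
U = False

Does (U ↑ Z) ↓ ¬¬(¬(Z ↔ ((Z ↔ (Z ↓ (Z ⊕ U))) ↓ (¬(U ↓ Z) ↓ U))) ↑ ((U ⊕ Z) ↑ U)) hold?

U ↑ Z = False ↑ False = True
Z ⊕ U = False ⊕ False = False
Z ↓ (Z ⊕ U) = False ↓ False = True
Z ↔ (Z ↓ (Z ⊕ U)) = False ↔ True = False
U ↓ Z = False ↓ False = True
¬(U ↓ Z) = ¬True = False
¬(U ↓ Z) ↓ U = False ↓ False = True
(Z ↔ (Z ↓ (Z ⊕ U))) ↓ (¬(U ↓ Z) ↓ U) = False ↓ True = False
Z ↔ ((Z ↔ (Z ↓ (Z ⊕ U))) ↓ (¬(U ↓ Z) ↓ U)) = False ↔ False = True
¬(Z ↔ ((Z ↔ (Z ↓ (Z ⊕ U))) ↓ (¬(U ↓ Z) ↓ U))) = ¬True = False
U ⊕ Z = False ⊕ False = False
(U ⊕ Z) ↑ U = False ↑ False = True
¬(Z ↔ ((Z ↔ (Z ↓ (Z ⊕ U))) ↓ (¬(U ↓ Z) ↓ U))) ↑ ((U ⊕ Z) ↑ U) = False ↑ True = True
¬(¬(Z ↔ ((Z ↔ (Z ↓ (Z ⊕ U))) ↓ (¬(U ↓ Z) ↓ U))) ↑ ((U ⊕ Z) ↑ U)) = ¬True = False
¬¬(¬(Z ↔ ((Z ↔ (Z ↓ (Z ⊕ U))) ↓ (¬(U ↓ Z) ↓ U))) ↑ ((U ⊕ Z) ↑ U)) = ¬False = True
(U ↑ Z) ↓ ¬¬(¬(Z ↔ ((Z ↔ (Z ↓ (Z ⊕ U))) ↓ (¬(U ↓ Z) ↓ U))) ↑ ((U ⊕ Z) ↑ U)) = True ↓ True = False

False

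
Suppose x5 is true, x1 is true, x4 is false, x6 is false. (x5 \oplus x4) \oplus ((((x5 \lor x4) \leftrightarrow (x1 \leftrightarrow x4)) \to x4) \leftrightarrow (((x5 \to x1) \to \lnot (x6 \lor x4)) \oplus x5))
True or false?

\text{True}

x5 \oplus x4 = \text{True} \oplus \text{False} = \text{True}
x5 \lor x4 = \text{True} \lor \text{False} = \text{True}
x1 \leftrightarrow x4 = \text{True} \leftrightarrow \text{False} = \text{False}
(x5 \lor x4) \leftrightarrow (x1 \leftrightarrow x4) = \text{True} \leftrightarrow \text{False} = \text{False}
((x5 \lor x4) \leftrightarrow (x1 \leftrightarrow x4)) \to x4 = \text{False} \to \text{False} = \text{True}
x5 \to x1 = \text{True} \to \text{True} = \text{True}
x6 \lor x4 = \text{False} \lor \text{False} = \text{False}
\lnot (x6 \lor x4) = \lnot \text{False} = \text{True}
(x5 \to x1) \to \lnot (x6 \lor x4) = \text{True} \to \text{True} = \text{True}
((x5 \to x1) \to \lnot (x6 \lor x4)) \oplus x5 = \text{True} \oplus \text{True} = \text{False}
(((x5 \lor x4) \leftrightarrow (x1 \leftrightarrow x4)) \to x4) \leftrightarrow (((x5 \to x1) \to \lnot (x6 \lor x4)) \oplus x5) = \text{True} \leftrightarrow \text{False} = \text{False}
(x5 \oplus x4) \oplus ((((x5 \lor x4) \leftrightarrow (x1 \leftrightarrow x4)) \to x4) \leftrightarrow (((x5 \to x1) \to \lnot (x6 \lor x4)) \oplus x5)) = \text{True} \oplus \text{False} = \text{True}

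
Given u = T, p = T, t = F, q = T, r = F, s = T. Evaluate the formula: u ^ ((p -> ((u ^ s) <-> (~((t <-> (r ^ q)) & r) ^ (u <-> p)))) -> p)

F

u ^ s = T ^ T = F
r ^ q = F ^ T = T
t <-> (r ^ q) = F <-> T = F
(t <-> (r ^ q)) & r = F & F = F
~((t <-> (r ^ q)) & r) = ~F = T
u <-> p = T <-> T = T
~((t <-> (r ^ q)) & r) ^ (u <-> p) = T ^ T = F
(u ^ s) <-> (~((t <-> (r ^ q)) & r) ^ (u <-> p)) = F <-> F = T
p -> ((u ^ s) <-> (~((t <-> (r ^ q)) & r) ^ (u <-> p))) = T -> T = T
(p -> ((u ^ s) <-> (~((t <-> (r ^ q)) & r) ^ (u <-> p)))) -> p = T -> T = T
u ^ ((p -> ((u ^ s) <-> (~((t <-> (r ^ q)) & r) ^ (u <-> p)))) -> p) = T ^ T = F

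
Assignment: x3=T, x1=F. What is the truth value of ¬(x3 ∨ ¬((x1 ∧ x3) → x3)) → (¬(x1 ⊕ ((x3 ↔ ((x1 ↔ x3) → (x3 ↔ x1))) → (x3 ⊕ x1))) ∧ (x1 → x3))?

Substituting x3=T, x1=F:
x1 ∧ x3 = F ∧ T = F
(x1 ∧ x3) → x3 = F → T = T
¬((x1 ∧ x3) → x3) = ¬T = F
x3 ∨ ¬((x1 ∧ x3) → x3) = T ∨ F = T
¬(x3 ∨ ¬((x1 ∧ x3) → x3)) = ¬T = F
x1 ↔ x3 = F ↔ T = F
x3 ↔ x1 = T ↔ F = F
(x1 ↔ x3) → (x3 ↔ x1) = F → F = T
x3 ↔ ((x1 ↔ x3) → (x3 ↔ x1)) = T ↔ T = T
x3 ⊕ x1 = T ⊕ F = T
(x3 ↔ ((x1 ↔ x3) → (x3 ↔ x1))) → (x3 ⊕ x1) = T → T = T
x1 ⊕ ((x3 ↔ ((x1 ↔ x3) → (x3 ↔ x1))) → (x3 ⊕ x1)) = F ⊕ T = T
¬(x1 ⊕ ((x3 ↔ ((x1 ↔ x3) → (x3 ↔ x1))) → (x3 ⊕ x1))) = ¬T = F
x1 → x3 = F → T = T
¬(x1 ⊕ ((x3 ↔ ((x1 ↔ x3) → (x3 ↔ x1))) → (x3 ⊕ x1))) ∧ (x1 → x3) = F ∧ T = F
¬(x3 ∨ ¬((x1 ∧ x3) → x3)) → (¬(x1 ⊕ ((x3 ↔ ((x1 ↔ x3) → (x3 ↔ x1))) → (x3 ⊕ x1))) ∧ (x1 → x3)) = F → F = T

T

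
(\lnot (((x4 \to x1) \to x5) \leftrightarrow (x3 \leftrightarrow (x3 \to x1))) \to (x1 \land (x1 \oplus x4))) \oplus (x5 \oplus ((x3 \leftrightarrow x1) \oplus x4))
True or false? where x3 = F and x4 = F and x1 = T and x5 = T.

x4 \to x1 = F \to T = T
(x4 \to x1) \to x5 = T \to T = T
x3 \to x1 = F \to T = T
x3 \leftrightarrow (x3 \to x1) = F \leftrightarrow T = F
((x4 \to x1) \to x5) \leftrightarrow (x3 \leftrightarrow (x3 \to x1)) = T \leftrightarrow F = F
\lnot (((x4 \to x1) \to x5) \leftrightarrow (x3 \leftrightarrow (x3 \to x1))) = \lnot F = T
x1 \oplus x4 = T \oplus F = T
x1 \land (x1 \oplus x4) = T \land T = T
\lnot (((x4 \to x1) \to x5) \leftrightarrow (x3 \leftrightarrow (x3 \to x1))) \to (x1 \land (x1 \oplus x4)) = T \to T = T
x3 \leftrightarrow x1 = F \leftrightarrow T = F
(x3 \leftrightarrow x1) \oplus x4 = F \oplus F = F
x5 \oplus ((x3 \leftrightarrow x1) \oplus x4) = T \oplus F = T
(\lnot (((x4 \to x1) \to x5) \leftrightarrow (x3 \leftrightarrow (x3 \to x1))) \to (x1 \land (x1 \oplus x4))) \oplus (x5 \oplus ((x3 \leftrightarrow x1) \oplus x4)) = T \oplus T = F

F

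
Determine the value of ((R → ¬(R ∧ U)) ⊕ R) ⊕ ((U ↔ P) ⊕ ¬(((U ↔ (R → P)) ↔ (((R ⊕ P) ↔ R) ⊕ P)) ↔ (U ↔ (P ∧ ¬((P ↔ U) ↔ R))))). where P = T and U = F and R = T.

F

R ∧ U = T ∧ F = F
¬(R ∧ U) = ¬F = T
R → ¬(R ∧ U) = T → T = T
(R → ¬(R ∧ U)) ⊕ R = T ⊕ T = F
U ↔ P = F ↔ T = F
R → P = T → T = T
U ↔ (R → P) = F ↔ T = F
R ⊕ P = T ⊕ T = F
(R ⊕ P) ↔ R = F ↔ T = F
((R ⊕ P) ↔ R) ⊕ P = F ⊕ T = T
(U ↔ (R → P)) ↔ (((R ⊕ P) ↔ R) ⊕ P) = F ↔ T = F
P ↔ U = T ↔ F = F
(P ↔ U) ↔ R = F ↔ T = F
¬((P ↔ U) ↔ R) = ¬F = T
P ∧ ¬((P ↔ U) ↔ R) = T ∧ T = T
U ↔ (P ∧ ¬((P ↔ U) ↔ R)) = F ↔ T = F
((U ↔ (R → P)) ↔ (((R ⊕ P) ↔ R) ⊕ P)) ↔ (U ↔ (P ∧ ¬((P ↔ U) ↔ R))) = F ↔ F = T
¬(((U ↔ (R → P)) ↔ (((R ⊕ P) ↔ R) ⊕ P)) ↔ (U ↔ (P ∧ ¬((P ↔ U) ↔ R)))) = ¬T = F
(U ↔ P) ⊕ ¬(((U ↔ (R → P)) ↔ (((R ⊕ P) ↔ R) ⊕ P)) ↔ (U ↔ (P ∧ ¬((P ↔ U) ↔ R)))) = F ⊕ F = F
((R → ¬(R ∧ U)) ⊕ R) ⊕ ((U ↔ P) ⊕ ¬(((U ↔ (R → P)) ↔ (((R ⊕ P) ↔ R) ⊕ P)) ↔ (U ↔ (P ∧ ¬((P ↔ U) ↔ R))))) = F ⊕ F = F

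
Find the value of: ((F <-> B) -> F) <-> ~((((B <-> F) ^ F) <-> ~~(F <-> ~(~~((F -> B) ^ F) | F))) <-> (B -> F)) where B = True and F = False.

F <-> B = False <-> True = False
(F <-> B) -> F = False -> False = True
B <-> F = True <-> False = False
(B <-> F) ^ F = False ^ False = False
F -> B = False -> True = True
(F -> B) ^ F = True ^ False = True
~((F -> B) ^ F) = ~True = False
~~((F -> B) ^ F) = ~False = True
~~((F -> B) ^ F) | F = True | False = True
~(~~((F -> B) ^ F) | F) = ~True = False
F <-> ~(~~((F -> B) ^ F) | F) = False <-> False = True
~(F <-> ~(~~((F -> B) ^ F) | F)) = ~True = False
~~(F <-> ~(~~((F -> B) ^ F) | F)) = ~False = True
((B <-> F) ^ F) <-> ~~(F <-> ~(~~((F -> B) ^ F) | F)) = False <-> True = False
B -> F = True -> False = False
(((B <-> F) ^ F) <-> ~~(F <-> ~(~~((F -> B) ^ F) | F))) <-> (B -> F) = False <-> False = True
~((((B <-> F) ^ F) <-> ~~(F <-> ~(~~((F -> B) ^ F) | F))) <-> (B -> F)) = ~True = False
((F <-> B) -> F) <-> ~((((B <-> F) ^ F) <-> ~~(F <-> ~(~~((F -> B) ^ F) | F))) <-> (B -> F)) = True <-> False = False

False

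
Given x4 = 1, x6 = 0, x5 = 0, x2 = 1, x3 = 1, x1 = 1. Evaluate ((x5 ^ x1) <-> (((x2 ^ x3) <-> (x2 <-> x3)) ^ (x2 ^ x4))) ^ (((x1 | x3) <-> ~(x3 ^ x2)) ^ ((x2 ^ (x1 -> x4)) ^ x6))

x5 ^ x1 = 0 ^ 1 = 1
x2 ^ x3 = 1 ^ 1 = 0
x2 <-> x3 = 1 <-> 1 = 1
(x2 ^ x3) <-> (x2 <-> x3) = 0 <-> 1 = 0
x2 ^ x4 = 1 ^ 1 = 0
((x2 ^ x3) <-> (x2 <-> x3)) ^ (x2 ^ x4) = 0 ^ 0 = 0
(x5 ^ x1) <-> (((x2 ^ x3) <-> (x2 <-> x3)) ^ (x2 ^ x4)) = 1 <-> 0 = 0
x1 | x3 = 1 | 1 = 1
x3 ^ x2 = 1 ^ 1 = 0
~(x3 ^ x2) = ~0 = 1
(x1 | x3) <-> ~(x3 ^ x2) = 1 <-> 1 = 1
x1 -> x4 = 1 -> 1 = 1
x2 ^ (x1 -> x4) = 1 ^ 1 = 0
(x2 ^ (x1 -> x4)) ^ x6 = 0 ^ 0 = 0
((x1 | x3) <-> ~(x3 ^ x2)) ^ ((x2 ^ (x1 -> x4)) ^ x6) = 1 ^ 0 = 1
((x5 ^ x1) <-> (((x2 ^ x3) <-> (x2 <-> x3)) ^ (x2 ^ x4))) ^ (((x1 | x3) <-> ~(x3 ^ x2)) ^ ((x2 ^ (x1 -> x4)) ^ x6)) = 0 ^ 1 = 1

1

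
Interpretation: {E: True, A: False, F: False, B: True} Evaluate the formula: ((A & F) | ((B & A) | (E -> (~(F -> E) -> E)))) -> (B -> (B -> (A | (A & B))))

A & F = False & False = False
B & A = True & False = False
F -> E = False -> True = True
~(F -> E) = ~True = False
~(F -> E) -> E = False -> True = True
E -> (~(F -> E) -> E) = True -> True = True
(B & A) | (E -> (~(F -> E) -> E)) = False | True = True
(A & F) | ((B & A) | (E -> (~(F -> E) -> E))) = False | True = True
A & B = False & True = False
A | (A & B) = False | False = False
B -> (A | (A & B)) = True -> False = False
B -> (B -> (A | (A & B))) = True -> False = False
((A & F) | ((B & A) | (E -> (~(F -> E) -> E)))) -> (B -> (B -> (A | (A & B)))) = True -> False = False

False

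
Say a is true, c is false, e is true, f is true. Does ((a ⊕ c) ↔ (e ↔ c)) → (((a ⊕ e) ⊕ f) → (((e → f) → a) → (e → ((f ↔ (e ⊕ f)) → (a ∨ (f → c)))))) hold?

a ⊕ c = True ⊕ False = True
e ↔ c = True ↔ False = False
(a ⊕ c) ↔ (e ↔ c) = True ↔ False = False
a ⊕ e = True ⊕ True = False
(a ⊕ e) ⊕ f = False ⊕ True = True
e → f = True → True = True
(e → f) → a = True → True = True
e ⊕ f = True ⊕ True = False
f ↔ (e ⊕ f) = True ↔ False = False
f → c = True → False = False
a ∨ (f → c) = True ∨ False = True
(f ↔ (e ⊕ f)) → (a ∨ (f → c)) = False → True = True
e → ((f ↔ (e ⊕ f)) → (a ∨ (f → c))) = True → True = True
((e → f) → a) → (e → ((f ↔ (e ⊕ f)) → (a ∨ (f → c)))) = True → True = True
((a ⊕ e) ⊕ f) → (((e → f) → a) → (e → ((f ↔ (e ⊕ f)) → (a ∨ (f → c))))) = True → True = True
((a ⊕ c) ↔ (e ↔ c)) → (((a ⊕ e) ⊕ f) → (((e → f) → a) → (e → ((f ↔ (e ⊕ f)) → (a ∨ (f → c)))))) = False → True = True

True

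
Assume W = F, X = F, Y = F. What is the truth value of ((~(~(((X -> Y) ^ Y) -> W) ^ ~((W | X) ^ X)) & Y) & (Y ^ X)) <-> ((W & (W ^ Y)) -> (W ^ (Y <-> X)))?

F

Substituting W=F, X=F, Y=F:
X -> Y = F -> F = T
(X -> Y) ^ Y = T ^ F = T
((X -> Y) ^ Y) -> W = T -> F = F
~(((X -> Y) ^ Y) -> W) = ~F = T
W | X = F | F = F
(W | X) ^ X = F ^ F = F
~((W | X) ^ X) = ~F = T
~(((X -> Y) ^ Y) -> W) ^ ~((W | X) ^ X) = T ^ T = F
~(~(((X -> Y) ^ Y) -> W) ^ ~((W | X) ^ X)) = ~F = T
~(~(((X -> Y) ^ Y) -> W) ^ ~((W | X) ^ X)) & Y = T & F = F
Y ^ X = F ^ F = F
(~(~(((X -> Y) ^ Y) -> W) ^ ~((W | X) ^ X)) & Y) & (Y ^ X) = F & F = F
W ^ Y = F ^ F = F
W & (W ^ Y) = F & F = F
Y <-> X = F <-> F = T
W ^ (Y <-> X) = F ^ T = T
(W & (W ^ Y)) -> (W ^ (Y <-> X)) = F -> T = T
((~(~(((X -> Y) ^ Y) -> W) ^ ~((W | X) ^ X)) & Y) & (Y ^ X)) <-> ((W & (W ^ Y)) -> (W ^ (Y <-> X))) = F <-> T = F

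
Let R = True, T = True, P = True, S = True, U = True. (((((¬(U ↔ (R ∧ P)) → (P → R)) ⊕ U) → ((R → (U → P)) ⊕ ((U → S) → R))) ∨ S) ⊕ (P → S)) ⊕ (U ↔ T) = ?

R ∧ P = True ∧ True = True
U ↔ (R ∧ P) = True ↔ True = True
¬(U ↔ (R ∧ P)) = ¬True = False
P → R = True → True = True
¬(U ↔ (R ∧ P)) → (P → R) = False → True = True
(¬(U ↔ (R ∧ P)) → (P → R)) ⊕ U = True ⊕ True = False
U → P = True → True = True
R → (U → P) = True → True = True
U → S = True → True = True
(U → S) → R = True → True = True
(R → (U → P)) ⊕ ((U → S) → R) = True ⊕ True = False
((¬(U ↔ (R ∧ P)) → (P → R)) ⊕ U) → ((R → (U → P)) ⊕ ((U → S) → R)) = False → False = True
(((¬(U ↔ (R ∧ P)) → (P → R)) ⊕ U) → ((R → (U → P)) ⊕ ((U → S) → R))) ∨ S = True ∨ True = True
P → S = True → True = True
((((¬(U ↔ (R ∧ P)) → (P → R)) ⊕ U) → ((R → (U → P)) ⊕ ((U → S) → R))) ∨ S) ⊕ (P → S) = True ⊕ True = False
U ↔ T = True ↔ True = True
(((((¬(U ↔ (R ∧ P)) → (P → R)) ⊕ U) → ((R → (U → P)) ⊕ ((U → S) → R))) ∨ S) ⊕ (P → S)) ⊕ (U ↔ T) = False ⊕ True = True

True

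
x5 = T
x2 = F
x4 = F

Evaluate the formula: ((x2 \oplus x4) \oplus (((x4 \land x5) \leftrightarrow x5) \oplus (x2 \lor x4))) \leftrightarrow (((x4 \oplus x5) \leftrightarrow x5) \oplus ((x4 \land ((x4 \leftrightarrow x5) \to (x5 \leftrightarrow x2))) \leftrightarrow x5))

Substituting x5=T, x2=F, x4=F:
x2 \oplus x4 = F \oplus F = F
x4 \land x5 = F \land T = F
(x4 \land x5) \leftrightarrow x5 = F \leftrightarrow T = F
x2 \lor x4 = F \lor F = F
((x4 \land x5) \leftrightarrow x5) \oplus (x2 \lor x4) = F \oplus F = F
(x2 \oplus x4) \oplus (((x4 \land x5) \leftrightarrow x5) \oplus (x2 \lor x4)) = F \oplus F = F
x4 \oplus x5 = F \oplus T = T
(x4 \oplus x5) \leftrightarrow x5 = T \leftrightarrow T = T
x4 \leftrightarrow x5 = F \leftrightarrow T = F
x5 \leftrightarrow x2 = T \leftrightarrow F = F
(x4 \leftrightarrow x5) \to (x5 \leftrightarrow x2) = F \to F = T
x4 \land ((x4 \leftrightarrow x5) \to (x5 \leftrightarrow x2)) = F \land T = F
(x4 \land ((x4 \leftrightarrow x5) \to (x5 \leftrightarrow x2))) \leftrightarrow x5 = F \leftrightarrow T = F
((x4 \oplus x5) \leftrightarrow x5) \oplus ((x4 \land ((x4 \leftrightarrow x5) \to (x5 \leftrightarrow x2))) \leftrightarrow x5) = T \oplus F = T
((x2 \oplus x4) \oplus (((x4 \land x5) \leftrightarrow x5) \oplus (x2 \lor x4))) \leftrightarrow (((x4 \oplus x5) \leftrightarrow x5) \oplus ((x4 \land ((x4 \leftrightarrow x5) \to (x5 \leftrightarrow x2))) \leftrightarrow x5)) = F \leftrightarrow T = F

F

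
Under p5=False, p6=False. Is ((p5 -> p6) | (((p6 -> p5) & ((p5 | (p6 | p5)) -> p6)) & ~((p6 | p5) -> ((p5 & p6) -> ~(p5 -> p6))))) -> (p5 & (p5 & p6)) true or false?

p5 -> p6 = False -> False = True
p6 -> p5 = False -> False = True
p6 | p5 = False | False = False
p5 | (p6 | p5) = False | False = False
(p5 | (p6 | p5)) -> p6 = False -> False = True
(p6 -> p5) & ((p5 | (p6 | p5)) -> p6) = True & True = True
p6 | p5 = False | False = False
p5 & p6 = False & False = False
p5 -> p6 = False -> False = True
~(p5 -> p6) = ~True = False
(p5 & p6) -> ~(p5 -> p6) = False -> False = True
(p6 | p5) -> ((p5 & p6) -> ~(p5 -> p6)) = False -> True = True
~((p6 | p5) -> ((p5 & p6) -> ~(p5 -> p6))) = ~True = False
((p6 -> p5) & ((p5 | (p6 | p5)) -> p6)) & ~((p6 | p5) -> ((p5 & p6) -> ~(p5 -> p6))) = True & False = False
(p5 -> p6) | (((p6 -> p5) & ((p5 | (p6 | p5)) -> p6)) & ~((p6 | p5) -> ((p5 & p6) -> ~(p5 -> p6)))) = True | False = True
p5 & p6 = False & False = False
p5 & (p5 & p6) = False & False = False
((p5 -> p6) | (((p6 -> p5) & ((p5 | (p6 | p5)) -> p6)) & ~((p6 | p5) -> ((p5 & p6) -> ~(p5 -> p6))))) -> (p5 & (p5 & p6)) = True -> False = False

False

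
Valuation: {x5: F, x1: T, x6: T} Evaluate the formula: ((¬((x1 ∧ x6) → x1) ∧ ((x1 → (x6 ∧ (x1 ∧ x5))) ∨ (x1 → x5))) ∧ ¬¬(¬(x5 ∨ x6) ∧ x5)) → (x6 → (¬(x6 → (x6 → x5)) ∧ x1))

T

x1 ∧ x6 = T ∧ T = T
(x1 ∧ x6) → x1 = T → T = T
¬((x1 ∧ x6) → x1) = ¬T = F
x1 ∧ x5 = T ∧ F = F
x6 ∧ (x1 ∧ x5) = T ∧ F = F
x1 → (x6 ∧ (x1 ∧ x5)) = T → F = F
x1 → x5 = T → F = F
(x1 → (x6 ∧ (x1 ∧ x5))) ∨ (x1 → x5) = F ∨ F = F
¬((x1 ∧ x6) → x1) ∧ ((x1 → (x6 ∧ (x1 ∧ x5))) ∨ (x1 → x5)) = F ∧ F = F
x5 ∨ x6 = F ∨ T = T
¬(x5 ∨ x6) = ¬T = F
¬(x5 ∨ x6) ∧ x5 = F ∧ F = F
¬(¬(x5 ∨ x6) ∧ x5) = ¬F = T
¬¬(¬(x5 ∨ x6) ∧ x5) = ¬T = F
(¬((x1 ∧ x6) → x1) ∧ ((x1 → (x6 ∧ (x1 ∧ x5))) ∨ (x1 → x5))) ∧ ¬¬(¬(x5 ∨ x6) ∧ x5) = F ∧ F = F
x6 → x5 = T → F = F
x6 → (x6 → x5) = T → F = F
¬(x6 → (x6 → x5)) = ¬F = T
¬(x6 → (x6 → x5)) ∧ x1 = T ∧ T = T
x6 → (¬(x6 → (x6 → x5)) ∧ x1) = T → T = T
((¬((x1 ∧ x6) → x1) ∧ ((x1 → (x6 ∧ (x1 ∧ x5))) ∨ (x1 → x5))) ∧ ¬¬(¬(x5 ∨ x6) ∧ x5)) → (x6 → (¬(x6 → (x6 → x5)) ∧ x1)) = F → T = T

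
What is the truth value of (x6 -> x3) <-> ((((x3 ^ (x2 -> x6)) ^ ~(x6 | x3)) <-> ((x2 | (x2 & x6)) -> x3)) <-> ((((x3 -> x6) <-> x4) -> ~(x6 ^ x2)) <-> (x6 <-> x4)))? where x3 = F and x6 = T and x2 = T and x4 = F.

F

Substituting x3=F, x6=T, x2=T, x4=F:
x6 -> x3 = T -> F = F
x2 -> x6 = T -> T = T
x3 ^ (x2 -> x6) = F ^ T = T
x6 | x3 = T | F = T
~(x6 | x3) = ~T = F
(x3 ^ (x2 -> x6)) ^ ~(x6 | x3) = T ^ F = T
x2 & x6 = T & T = T
x2 | (x2 & x6) = T | T = T
(x2 | (x2 & x6)) -> x3 = T -> F = F
((x3 ^ (x2 -> x6)) ^ ~(x6 | x3)) <-> ((x2 | (x2 & x6)) -> x3) = T <-> F = F
x3 -> x6 = F -> T = T
(x3 -> x6) <-> x4 = T <-> F = F
x6 ^ x2 = T ^ T = F
~(x6 ^ x2) = ~F = T
((x3 -> x6) <-> x4) -> ~(x6 ^ x2) = F -> T = T
x6 <-> x4 = T <-> F = F
(((x3 -> x6) <-> x4) -> ~(x6 ^ x2)) <-> (x6 <-> x4) = T <-> F = F
(((x3 ^ (x2 -> x6)) ^ ~(x6 | x3)) <-> ((x2 | (x2 & x6)) -> x3)) <-> ((((x3 -> x6) <-> x4) -> ~(x6 ^ x2)) <-> (x6 <-> x4)) = F <-> F = T
(x6 -> x3) <-> ((((x3 ^ (x2 -> x6)) ^ ~(x6 | x3)) <-> ((x2 | (x2 & x6)) -> x3)) <-> ((((x3 -> x6) <-> x4) -> ~(x6 ^ x2)) <-> (x6 <-> x4))) = F <-> T = F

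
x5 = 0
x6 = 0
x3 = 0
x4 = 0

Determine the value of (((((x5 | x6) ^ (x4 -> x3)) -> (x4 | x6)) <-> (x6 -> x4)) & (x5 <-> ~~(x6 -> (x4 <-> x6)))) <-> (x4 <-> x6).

0

x5 | x6 = 0 | 0 = 0
x4 -> x3 = 0 -> 0 = 1
(x5 | x6) ^ (x4 -> x3) = 0 ^ 1 = 1
x4 | x6 = 0 | 0 = 0
((x5 | x6) ^ (x4 -> x3)) -> (x4 | x6) = 1 -> 0 = 0
x6 -> x4 = 0 -> 0 = 1
(((x5 | x6) ^ (x4 -> x3)) -> (x4 | x6)) <-> (x6 -> x4) = 0 <-> 1 = 0
x4 <-> x6 = 0 <-> 0 = 1
x6 -> (x4 <-> x6) = 0 -> 1 = 1
~(x6 -> (x4 <-> x6)) = ~1 = 0
~~(x6 -> (x4 <-> x6)) = ~0 = 1
x5 <-> ~~(x6 -> (x4 <-> x6)) = 0 <-> 1 = 0
((((x5 | x6) ^ (x4 -> x3)) -> (x4 | x6)) <-> (x6 -> x4)) & (x5 <-> ~~(x6 -> (x4 <-> x6))) = 0 & 0 = 0
x4 <-> x6 = 0 <-> 0 = 1
(((((x5 | x6) ^ (x4 -> x3)) -> (x4 | x6)) <-> (x6 -> x4)) & (x5 <-> ~~(x6 -> (x4 <-> x6)))) <-> (x4 <-> x6) = 0 <-> 1 = 0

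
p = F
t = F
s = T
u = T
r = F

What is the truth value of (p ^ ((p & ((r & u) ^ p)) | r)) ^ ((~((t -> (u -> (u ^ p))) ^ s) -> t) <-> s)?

r & u = F & T = F
(r & u) ^ p = F ^ F = F
p & ((r & u) ^ p) = F & F = F
(p & ((r & u) ^ p)) | r = F | F = F
p ^ ((p & ((r & u) ^ p)) | r) = F ^ F = F
u ^ p = T ^ F = T
u -> (u ^ p) = T -> T = T
t -> (u -> (u ^ p)) = F -> T = T
(t -> (u -> (u ^ p))) ^ s = T ^ T = F
~((t -> (u -> (u ^ p))) ^ s) = ~F = T
~((t -> (u -> (u ^ p))) ^ s) -> t = T -> F = F
(~((t -> (u -> (u ^ p))) ^ s) -> t) <-> s = F <-> T = F
(p ^ ((p & ((r & u) ^ p)) | r)) ^ ((~((t -> (u -> (u ^ p))) ^ s) -> t) <-> s) = F ^ F = F

F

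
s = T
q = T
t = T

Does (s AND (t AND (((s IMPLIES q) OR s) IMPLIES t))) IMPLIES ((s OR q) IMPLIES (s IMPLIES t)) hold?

s IMPLIES q = T IMPLIES T = T
(s IMPLIES q) OR s = T OR T = T
((s IMPLIES q) OR s) IMPLIES t = T IMPLIES T = T
t AND (((s IMPLIES q) OR s) IMPLIES t) = T AND T = T
s AND (t AND (((s IMPLIES q) OR s) IMPLIES t)) = T AND T = T
s OR q = T OR T = T
s IMPLIES t = T IMPLIES T = T
(s OR q) IMPLIES (s IMPLIES t) = T IMPLIES T = T
(s AND (t AND (((s IMPLIES q) OR s) IMPLIES t))) IMPLIES ((s OR q) IMPLIES (s IMPLIES t)) = T IMPLIES T = T

T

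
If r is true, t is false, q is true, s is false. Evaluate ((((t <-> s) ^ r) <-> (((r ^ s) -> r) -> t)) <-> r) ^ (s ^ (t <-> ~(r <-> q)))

False

Substituting r=True, t=False, q=True, s=False:
t <-> s = False <-> False = True
(t <-> s) ^ r = True ^ True = False
r ^ s = True ^ False = True
(r ^ s) -> r = True -> True = True
((r ^ s) -> r) -> t = True -> False = False
((t <-> s) ^ r) <-> (((r ^ s) -> r) -> t) = False <-> False = True
(((t <-> s) ^ r) <-> (((r ^ s) -> r) -> t)) <-> r = True <-> True = True
r <-> q = True <-> True = True
~(r <-> q) = ~True = False
t <-> ~(r <-> q) = False <-> False = True
s ^ (t <-> ~(r <-> q)) = False ^ True = True
((((t <-> s) ^ r) <-> (((r ^ s) -> r) -> t)) <-> r) ^ (s ^ (t <-> ~(r <-> q))) = True ^ True = False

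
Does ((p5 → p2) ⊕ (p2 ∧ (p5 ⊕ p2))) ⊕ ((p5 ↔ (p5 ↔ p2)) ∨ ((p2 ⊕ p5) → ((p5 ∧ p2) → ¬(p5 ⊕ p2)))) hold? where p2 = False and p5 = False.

Substituting p2=False, p5=False:
p5 → p2 = False → False = True
p5 ⊕ p2 = False ⊕ False = False
p2 ∧ (p5 ⊕ p2) = False ∧ False = False
(p5 → p2) ⊕ (p2 ∧ (p5 ⊕ p2)) = True ⊕ False = True
p5 ↔ p2 = False ↔ False = True
p5 ↔ (p5 ↔ p2) = False ↔ True = False
p2 ⊕ p5 = False ⊕ False = False
p5 ∧ p2 = False ∧ False = False
p5 ⊕ p2 = False ⊕ False = False
¬(p5 ⊕ p2) = ¬False = True
(p5 ∧ p2) → ¬(p5 ⊕ p2) = False → True = True
(p2 ⊕ p5) → ((p5 ∧ p2) → ¬(p5 ⊕ p2)) = False → True = True
(p5 ↔ (p5 ↔ p2)) ∨ ((p2 ⊕ p5) → ((p5 ∧ p2) → ¬(p5 ⊕ p2))) = False ∨ True = True
((p5 → p2) ⊕ (p2 ∧ (p5 ⊕ p2))) ⊕ ((p5 ↔ (p5 ↔ p2)) ∨ ((p2 ⊕ p5) → ((p5 ∧ p2) → ¬(p5 ⊕ p2)))) = True ⊕ True = False

False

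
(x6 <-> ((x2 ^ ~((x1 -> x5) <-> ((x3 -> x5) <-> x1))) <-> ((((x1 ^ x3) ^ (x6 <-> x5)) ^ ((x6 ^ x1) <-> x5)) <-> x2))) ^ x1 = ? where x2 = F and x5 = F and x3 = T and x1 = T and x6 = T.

F

x1 -> x5 = T -> F = F
x3 -> x5 = T -> F = F
(x3 -> x5) <-> x1 = F <-> T = F
(x1 -> x5) <-> ((x3 -> x5) <-> x1) = F <-> F = T
~((x1 -> x5) <-> ((x3 -> x5) <-> x1)) = ~T = F
x2 ^ ~((x1 -> x5) <-> ((x3 -> x5) <-> x1)) = F ^ F = F
x1 ^ x3 = T ^ T = F
x6 <-> x5 = T <-> F = F
(x1 ^ x3) ^ (x6 <-> x5) = F ^ F = F
x6 ^ x1 = T ^ T = F
(x6 ^ x1) <-> x5 = F <-> F = T
((x1 ^ x3) ^ (x6 <-> x5)) ^ ((x6 ^ x1) <-> x5) = F ^ T = T
(((x1 ^ x3) ^ (x6 <-> x5)) ^ ((x6 ^ x1) <-> x5)) <-> x2 = T <-> F = F
(x2 ^ ~((x1 -> x5) <-> ((x3 -> x5) <-> x1))) <-> ((((x1 ^ x3) ^ (x6 <-> x5)) ^ ((x6 ^ x1) <-> x5)) <-> x2) = F <-> F = T
x6 <-> ((x2 ^ ~((x1 -> x5) <-> ((x3 -> x5) <-> x1))) <-> ((((x1 ^ x3) ^ (x6 <-> x5)) ^ ((x6 ^ x1) <-> x5)) <-> x2)) = T <-> T = T
(x6 <-> ((x2 ^ ~((x1 -> x5) <-> ((x3 -> x5) <-> x1))) <-> ((((x1 ^ x3) ^ (x6 <-> x5)) ^ ((x6 ^ x1) <-> x5)) <-> x2))) ^ x1 = T ^ T = F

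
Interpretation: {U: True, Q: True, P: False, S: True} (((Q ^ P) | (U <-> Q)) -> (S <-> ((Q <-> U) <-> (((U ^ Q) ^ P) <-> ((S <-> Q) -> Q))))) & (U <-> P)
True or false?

Q ^ P = True ^ False = True
U <-> Q = True <-> True = True
(Q ^ P) | (U <-> Q) = True | True = True
Q <-> U = True <-> True = True
U ^ Q = True ^ True = False
(U ^ Q) ^ P = False ^ False = False
S <-> Q = True <-> True = True
(S <-> Q) -> Q = True -> True = True
((U ^ Q) ^ P) <-> ((S <-> Q) -> Q) = False <-> True = False
(Q <-> U) <-> (((U ^ Q) ^ P) <-> ((S <-> Q) -> Q)) = True <-> False = False
S <-> ((Q <-> U) <-> (((U ^ Q) ^ P) <-> ((S <-> Q) -> Q))) = True <-> False = False
((Q ^ P) | (U <-> Q)) -> (S <-> ((Q <-> U) <-> (((U ^ Q) ^ P) <-> ((S <-> Q) -> Q)))) = True -> False = False
U <-> P = True <-> False = False
(((Q ^ P) | (U <-> Q)) -> (S <-> ((Q <-> U) <-> (((U ^ Q) ^ P) <-> ((S <-> Q) -> Q))))) & (U <-> P) = False & False = False

False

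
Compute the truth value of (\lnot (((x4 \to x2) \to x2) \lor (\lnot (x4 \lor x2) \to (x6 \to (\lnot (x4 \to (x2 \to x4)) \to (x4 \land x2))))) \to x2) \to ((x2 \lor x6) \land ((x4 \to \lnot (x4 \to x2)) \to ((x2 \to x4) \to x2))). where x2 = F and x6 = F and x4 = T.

Substituting x2=F, x6=F, x4=T:
x4 \to x2 = T \to F = F
(x4 \to x2) \to x2 = F \to F = T
x4 \lor x2 = T \lor F = T
\lnot (x4 \lor x2) = \lnot T = F
x2 \to x4 = F \to T = T
x4 \to (x2 \to x4) = T \to T = T
\lnot (x4 \to (x2 \to x4)) = \lnot T = F
x4 \land x2 = T \land F = F
\lnot (x4 \to (x2 \to x4)) \to (x4 \land x2) = F \to F = T
x6 \to (\lnot (x4 \to (x2 \to x4)) \to (x4 \land x2)) = F \to T = T
\lnot (x4 \lor x2) \to (x6 \to (\lnot (x4 \to (x2 \to x4)) \to (x4 \land x2))) = F \to T = T
((x4 \to x2) \to x2) \lor (\lnot (x4 \lor x2) \to (x6 \to (\lnot (x4 \to (x2 \to x4)) \to (x4 \land x2)))) = T \lor T = T
\lnot (((x4 \to x2) \to x2) \lor (\lnot (x4 \lor x2) \to (x6 \to (\lnot (x4 \to (x2 \to x4)) \to (x4 \land x2))))) = \lnot T = F
\lnot (((x4 \to x2) \to x2) \lor (\lnot (x4 \lor x2) \to (x6 \to (\lnot (x4 \to (x2 \to x4)) \to (x4 \land x2))))) \to x2 = F \to F = T
x2 \lor x6 = F \lor F = F
x4 \to x2 = T \to F = F
\lnot (x4 \to x2) = \lnot F = T
x4 \to \lnot (x4 \to x2) = T \to T = T
x2 \to x4 = F \to T = T
(x2 \to x4) \to x2 = T \to F = F
(x4 \to \lnot (x4 \to x2)) \to ((x2 \to x4) \to x2) = T \to F = F
(x2 \lor x6) \land ((x4 \to \lnot (x4 \to x2)) \to ((x2 \to x4) \to x2)) = F \land F = F
(\lnot (((x4 \to x2) \to x2) \lor (\lnot (x4 \lor x2) \to (x6 \to (\lnot (x4 \to (x2 \to x4)) \to (x4 \land x2))))) \to x2) \to ((x2 \lor x6) \land ((x4 \to \lnot (x4 \to x2)) \to ((x2 \to x4) \to x2))) = T \to F = F

F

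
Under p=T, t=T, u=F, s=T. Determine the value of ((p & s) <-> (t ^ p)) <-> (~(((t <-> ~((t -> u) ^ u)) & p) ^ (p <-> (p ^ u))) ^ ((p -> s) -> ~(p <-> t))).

F

Substituting p=T, t=T, u=F, s=T:
p & s = T & T = T
t ^ p = T ^ T = F
(p & s) <-> (t ^ p) = T <-> F = F
t -> u = T -> F = F
(t -> u) ^ u = F ^ F = F
~((t -> u) ^ u) = ~F = T
t <-> ~((t -> u) ^ u) = T <-> T = T
(t <-> ~((t -> u) ^ u)) & p = T & T = T
p ^ u = T ^ F = T
p <-> (p ^ u) = T <-> T = T
((t <-> ~((t -> u) ^ u)) & p) ^ (p <-> (p ^ u)) = T ^ T = F
~(((t <-> ~((t -> u) ^ u)) & p) ^ (p <-> (p ^ u))) = ~F = T
p -> s = T -> T = T
p <-> t = T <-> T = T
~(p <-> t) = ~T = F
(p -> s) -> ~(p <-> t) = T -> F = F
~(((t <-> ~((t -> u) ^ u)) & p) ^ (p <-> (p ^ u))) ^ ((p -> s) -> ~(p <-> t)) = T ^ F = T
((p & s) <-> (t ^ p)) <-> (~(((t <-> ~((t -> u) ^ u)) & p) ^ (p <-> (p ^ u))) ^ ((p -> s) -> ~(p <-> t))) = F <-> T = F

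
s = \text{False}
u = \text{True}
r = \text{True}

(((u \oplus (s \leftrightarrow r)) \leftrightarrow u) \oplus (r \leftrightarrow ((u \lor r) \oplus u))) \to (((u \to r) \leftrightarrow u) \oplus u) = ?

Substituting s=\text{False}, u=\text{True}, r=\text{True}:
s \leftrightarrow r = \text{False} \leftrightarrow \text{True} = \text{False}
u \oplus (s \leftrightarrow r) = \text{True} \oplus \text{False} = \text{True}
(u \oplus (s \leftrightarrow r)) \leftrightarrow u = \text{True} \leftrightarrow \text{True} = \text{True}
u \lor r = \text{True} \lor \text{True} = \text{True}
(u \lor r) \oplus u = \text{True} \oplus \text{True} = \text{False}
r \leftrightarrow ((u \lor r) \oplus u) = \text{True} \leftrightarrow \text{False} = \text{False}
((u \oplus (s \leftrightarrow r)) \leftrightarrow u) \oplus (r \leftrightarrow ((u \lor r) \oplus u)) = \text{True} \oplus \text{False} = \text{True}
u \to r = \text{True} \to \text{True} = \text{True}
(u \to r) \leftrightarrow u = \text{True} \leftrightarrow \text{True} = \text{True}
((u \to r) \leftrightarrow u) \oplus u = \text{True} \oplus \text{True} = \text{False}
(((u \oplus (s \leftrightarrow r)) \leftrightarrow u) \oplus (r \leftrightarrow ((u \lor r) \oplus u))) \to (((u \to r) \leftrightarrow u) \oplus u) = \text{True} \to \text{False} = \text{False}

\text{False}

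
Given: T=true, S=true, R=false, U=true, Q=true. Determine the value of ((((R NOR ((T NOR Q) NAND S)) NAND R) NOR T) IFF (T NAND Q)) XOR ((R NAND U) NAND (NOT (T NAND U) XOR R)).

true

Substituting T=true, S=true, R=false, U=true, Q=true:
T NOR Q = true NOR true = false
(T NOR Q) NAND S = false NAND true = true
R NOR ((T NOR Q) NAND S) = false NOR true = false
(R NOR ((T NOR Q) NAND S)) NAND R = false NAND false = true
((R NOR ((T NOR Q) NAND S)) NAND R) NOR T = true NOR true = false
T NAND Q = true NAND true = false
(((R NOR ((T NOR Q) NAND S)) NAND R) NOR T) IFF (T NAND Q) = false IFF false = true
R NAND U = false NAND true = true
T NAND U = true NAND true = false
NOT (T NAND U) = NOT false = true
NOT (T NAND U) XOR R = true XOR false = true
(R NAND U) NAND (NOT (T NAND U) XOR R) = true NAND true = false
((((R NOR ((T NOR Q) NAND S)) NAND R) NOR T) IFF (T NAND Q)) XOR ((R NAND U) NAND (NOT (T NAND U) XOR R)) = true XOR false = true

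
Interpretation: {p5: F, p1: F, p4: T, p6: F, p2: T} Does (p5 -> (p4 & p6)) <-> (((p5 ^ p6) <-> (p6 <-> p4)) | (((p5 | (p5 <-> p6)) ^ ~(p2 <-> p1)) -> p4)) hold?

p4 & p6 = T & F = F
p5 -> (p4 & p6) = F -> F = T
p5 ^ p6 = F ^ F = F
p6 <-> p4 = F <-> T = F
(p5 ^ p6) <-> (p6 <-> p4) = F <-> F = T
p5 <-> p6 = F <-> F = T
p5 | (p5 <-> p6) = F | T = T
p2 <-> p1 = T <-> F = F
~(p2 <-> p1) = ~F = T
(p5 | (p5 <-> p6)) ^ ~(p2 <-> p1) = T ^ T = F
((p5 | (p5 <-> p6)) ^ ~(p2 <-> p1)) -> p4 = F -> T = T
((p5 ^ p6) <-> (p6 <-> p4)) | (((p5 | (p5 <-> p6)) ^ ~(p2 <-> p1)) -> p4) = T | T = T
(p5 -> (p4 & p6)) <-> (((p5 ^ p6) <-> (p6 <-> p4)) | (((p5 | (p5 <-> p6)) ^ ~(p2 <-> p1)) -> p4)) = T <-> T = T

T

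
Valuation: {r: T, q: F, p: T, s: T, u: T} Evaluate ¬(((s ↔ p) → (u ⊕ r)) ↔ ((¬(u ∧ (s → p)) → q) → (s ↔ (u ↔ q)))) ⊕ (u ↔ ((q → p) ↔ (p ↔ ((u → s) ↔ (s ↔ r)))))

T

Substituting r=T, q=F, p=T, s=T, u=T:
s ↔ p = T ↔ T = T
u ⊕ r = T ⊕ T = F
(s ↔ p) → (u ⊕ r) = T → F = F
s → p = T → T = T
u ∧ (s → p) = T ∧ T = T
¬(u ∧ (s → p)) = ¬T = F
¬(u ∧ (s → p)) → q = F → F = T
u ↔ q = T ↔ F = F
s ↔ (u ↔ q) = T ↔ F = F
(¬(u ∧ (s → p)) → q) → (s ↔ (u ↔ q)) = T → F = F
((s ↔ p) → (u ⊕ r)) ↔ ((¬(u ∧ (s → p)) → q) → (s ↔ (u ↔ q))) = F ↔ F = T
¬(((s ↔ p) → (u ⊕ r)) ↔ ((¬(u ∧ (s → p)) → q) → (s ↔ (u ↔ q)))) = ¬T = F
q → p = F → T = T
u → s = T → T = T
s ↔ r = T ↔ T = T
(u → s) ↔ (s ↔ r) = T ↔ T = T
p ↔ ((u → s) ↔ (s ↔ r)) = T ↔ T = T
(q → p) ↔ (p ↔ ((u → s) ↔ (s ↔ r))) = T ↔ T = T
u ↔ ((q → p) ↔ (p ↔ ((u → s) ↔ (s ↔ r)))) = T ↔ T = T
¬(((s ↔ p) → (u ⊕ r)) ↔ ((¬(u ∧ (s → p)) → q) → (s ↔ (u ↔ q)))) ⊕ (u ↔ ((q → p) ↔ (p ↔ ((u → s) ↔ (s ↔ r))))) = F ⊕ T = T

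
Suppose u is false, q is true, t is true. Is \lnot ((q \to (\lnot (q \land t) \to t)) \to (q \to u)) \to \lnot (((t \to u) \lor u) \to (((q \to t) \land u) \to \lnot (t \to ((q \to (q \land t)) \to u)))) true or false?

q \land t = \text{True} \land \text{True} = \text{True}
\lnot (q \land t) = \lnot \text{True} = \text{False}
\lnot (q \land t) \to t = \text{False} \to \text{True} = \text{True}
q \to (\lnot (q \land t) \to t) = \text{True} \to \text{True} = \text{True}
q \to u = \text{True} \to \text{False} = \text{False}
(q \to (\lnot (q \land t) \to t)) \to (q \to u) = \text{True} \to \text{False} = \text{False}
\lnot ((q \to (\lnot (q \land t) \to t)) \to (q \to u)) = \lnot \text{False} = \text{True}
t \to u = \text{True} \to \text{False} = \text{False}
(t \to u) \lor u = \text{False} \lor \text{False} = \text{False}
q \to t = \text{True} \to \text{True} = \text{True}
(q \to t) \land u = \text{True} \land \text{False} = \text{False}
q \land t = \text{True} \land \text{True} = \text{True}
q \to (q \land t) = \text{True} \to \text{True} = \text{True}
(q \to (q \land t)) \to u = \text{True} \to \text{False} = \text{False}
t \to ((q \to (q \land t)) \to u) = \text{True} \to \text{False} = \text{False}
\lnot (t \to ((q \to (q \land t)) \to u)) = \lnot \text{False} = \text{True}
((q \to t) \land u) \to \lnot (t \to ((q \to (q \land t)) \to u)) = \text{False} \to \text{True} = \text{True}
((t \to u) \lor u) \to (((q \to t) \land u) \to \lnot (t \to ((q \to (q \land t)) \to u))) = \text{False} \to \text{True} = \text{True}
\lnot (((t \to u) \lor u) \to (((q \to t) \land u) \to \lnot (t \to ((q \to (q \land t)) \to u)))) = \lnot \text{True} = \text{False}
\lnot ((q \to (\lnot (q \land t) \to t)) \to (q \to u)) \to \lnot (((t \to u) \lor u) \to (((q \to t) \land u) \to \lnot (t \to ((q \to (q \land t)) \to u)))) = \text{True} \to \text{False} = \text{False}

\text{False}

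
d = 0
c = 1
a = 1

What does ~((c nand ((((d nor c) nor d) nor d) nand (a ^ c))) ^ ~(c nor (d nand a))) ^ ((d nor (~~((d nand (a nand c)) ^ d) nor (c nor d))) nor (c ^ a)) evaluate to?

0

d nor c = 0 nor 1 = 0
(d nor c) nor d = 0 nor 0 = 1
((d nor c) nor d) nor d = 1 nor 0 = 0
a ^ c = 1 ^ 1 = 0
(((d nor c) nor d) nor d) nand (a ^ c) = 0 nand 0 = 1
c nand ((((d nor c) nor d) nor d) nand (a ^ c)) = 1 nand 1 = 0
d nand a = 0 nand 1 = 1
c nor (d nand a) = 1 nor 1 = 0
~(c nor (d nand a)) = ~0 = 1
(c nand ((((d nor c) nor d) nor d) nand (a ^ c))) ^ ~(c nor (d nand a)) = 0 ^ 1 = 1
~((c nand ((((d nor c) nor d) nor d) nand (a ^ c))) ^ ~(c nor (d nand a))) = ~1 = 0
a nand c = 1 nand 1 = 0
d nand (a nand c) = 0 nand 0 = 1
(d nand (a nand c)) ^ d = 1 ^ 0 = 1
~((d nand (a nand c)) ^ d) = ~1 = 0
~~((d nand (a nand c)) ^ d) = ~0 = 1
c nor d = 1 nor 0 = 0
~~((d nand (a nand c)) ^ d) nor (c nor d) = 1 nor 0 = 0
d nor (~~((d nand (a nand c)) ^ d) nor (c nor d)) = 0 nor 0 = 1
c ^ a = 1 ^ 1 = 0
(d nor (~~((d nand (a nand c)) ^ d) nor (c nor d))) nor (c ^ a) = 1 nor 0 = 0
~((c nand ((((d nor c) nor d) nor d) nand (a ^ c))) ^ ~(c nor (d nand a))) ^ ((d nor (~~((d nand (a nand c)) ^ d) nor (c nor d))) nor (c ^ a)) = 0 ^ 0 = 0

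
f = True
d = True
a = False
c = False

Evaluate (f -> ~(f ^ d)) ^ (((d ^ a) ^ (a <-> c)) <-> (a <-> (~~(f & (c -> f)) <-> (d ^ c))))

f ^ d = True ^ True = False
~(f ^ d) = ~False = True
f -> ~(f ^ d) = True -> True = True
d ^ a = True ^ False = True
a <-> c = False <-> False = True
(d ^ a) ^ (a <-> c) = True ^ True = False
c -> f = False -> True = True
f & (c -> f) = True & True = True
~(f & (c -> f)) = ~True = False
~~(f & (c -> f)) = ~False = True
d ^ c = True ^ False = True
~~(f & (c -> f)) <-> (d ^ c) = True <-> True = True
a <-> (~~(f & (c -> f)) <-> (d ^ c)) = False <-> True = False
((d ^ a) ^ (a <-> c)) <-> (a <-> (~~(f & (c -> f)) <-> (d ^ c))) = False <-> False = True
(f -> ~(f ^ d)) ^ (((d ^ a) ^ (a <-> c)) <-> (a <-> (~~(f & (c -> f)) <-> (d ^ c)))) = True ^ True = False

False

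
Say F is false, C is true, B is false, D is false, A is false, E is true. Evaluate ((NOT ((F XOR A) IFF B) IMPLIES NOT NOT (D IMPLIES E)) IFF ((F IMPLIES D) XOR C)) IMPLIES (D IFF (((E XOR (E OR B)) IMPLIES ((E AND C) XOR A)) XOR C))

True

F XOR A = False XOR False = False
(F XOR A) IFF B = False IFF False = True
NOT ((F XOR A) IFF B) = NOT True = False
D IMPLIES E = False IMPLIES True = True
NOT (D IMPLIES E) = NOT True = False
NOT NOT (D IMPLIES E) = NOT False = True
NOT ((F XOR A) IFF B) IMPLIES NOT NOT (D IMPLIES E) = False IMPLIES True = True
F IMPLIES D = False IMPLIES False = True
(F IMPLIES D) XOR C = True XOR True = False
(NOT ((F XOR A) IFF B) IMPLIES NOT NOT (D IMPLIES E)) IFF ((F IMPLIES D) XOR C) = True IFF False = False
E OR B = True OR False = True
E XOR (E OR B) = True XOR True = False
E AND C = True AND True = True
(E AND C) XOR A = True XOR False = True
(E XOR (E OR B)) IMPLIES ((E AND C) XOR A) = False IMPLIES True = True
((E XOR (E OR B)) IMPLIES ((E AND C) XOR A)) XOR C = True XOR True = False
D IFF (((E XOR (E OR B)) IMPLIES ((E AND C) XOR A)) XOR C) = False IFF False = True
((NOT ((F XOR A) IFF B) IMPLIES NOT NOT (D IMPLIES E)) IFF ((F IMPLIES D) XOR C)) IMPLIES (D IFF (((E XOR (E OR B)) IMPLIES ((E AND C) XOR A)) XOR C)) = False IMPLIES True = True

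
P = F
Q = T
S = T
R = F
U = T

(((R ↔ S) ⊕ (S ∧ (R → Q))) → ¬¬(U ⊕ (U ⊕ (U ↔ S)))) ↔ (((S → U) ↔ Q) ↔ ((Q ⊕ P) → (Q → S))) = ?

R ↔ S = F ↔ T = F
R → Q = F → T = T
S ∧ (R → Q) = T ∧ T = T
(R ↔ S) ⊕ (S ∧ (R → Q)) = F ⊕ T = T
U ↔ S = T ↔ T = T
U ⊕ (U ↔ S) = T ⊕ T = F
U ⊕ (U ⊕ (U ↔ S)) = T ⊕ F = T
¬(U ⊕ (U ⊕ (U ↔ S))) = ¬T = F
¬¬(U ⊕ (U ⊕ (U ↔ S))) = ¬F = T
((R ↔ S) ⊕ (S ∧ (R → Q))) → ¬¬(U ⊕ (U ⊕ (U ↔ S))) = T → T = T
S → U = T → T = T
(S → U) ↔ Q = T ↔ T = T
Q ⊕ P = T ⊕ F = T
Q → S = T → T = T
(Q ⊕ P) → (Q → S) = T → T = T
((S → U) ↔ Q) ↔ ((Q ⊕ P) → (Q → S)) = T ↔ T = T
(((R ↔ S) ⊕ (S ∧ (R → Q))) → ¬¬(U ⊕ (U ⊕ (U ↔ S)))) ↔ (((S → U) ↔ Q) ↔ ((Q ⊕ P) → (Q → S))) = T ↔ T = T

T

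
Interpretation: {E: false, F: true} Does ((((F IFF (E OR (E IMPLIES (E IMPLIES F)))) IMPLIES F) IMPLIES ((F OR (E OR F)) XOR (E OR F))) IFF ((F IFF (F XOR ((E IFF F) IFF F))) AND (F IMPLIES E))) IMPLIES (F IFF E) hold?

E IMPLIES F = false IMPLIES true = true
E IMPLIES (E IMPLIES F) = false IMPLIES true = true
E OR (E IMPLIES (E IMPLIES F)) = false OR true = true
F IFF (E OR (E IMPLIES (E IMPLIES F))) = true IFF true = true
(F IFF (E OR (E IMPLIES (E IMPLIES F)))) IMPLIES F = true IMPLIES true = true
E OR F = false OR true = true
F OR (E OR F) = true OR true = true
E OR F = false OR true = true
(F OR (E OR F)) XOR (E OR F) = true XOR true = false
((F IFF (E OR (E IMPLIES (E IMPLIES F)))) IMPLIES F) IMPLIES ((F OR (E OR F)) XOR (E OR F)) = true IMPLIES false = false
E IFF F = false IFF true = false
(E IFF F) IFF F = false IFF true = false
F XOR ((E IFF F) IFF F) = true XOR false = true
F IFF (F XOR ((E IFF F) IFF F)) = true IFF true = true
F IMPLIES E = true IMPLIES false = false
(F IFF (F XOR ((E IFF F) IFF F))) AND (F IMPLIES E) = true AND false = false
(((F IFF (E OR (E IMPLIES (E IMPLIES F)))) IMPLIES F) IMPLIES ((F OR (E OR F)) XOR (E OR F))) IFF ((F IFF (F XOR ((E IFF F) IFF F))) AND (F IMPLIES E)) = false IFF false = true
F IFF E = true IFF false = false
((((F IFF (E OR (E IMPLIES (E IMPLIES F)))) IMPLIES F) IMPLIES ((F OR (E OR F)) XOR (E OR F))) IFF ((F IFF (F XOR ((E IFF F) IFF F))) AND (F IMPLIES E))) IMPLIES (F IFF E) = true IMPLIES false = false

false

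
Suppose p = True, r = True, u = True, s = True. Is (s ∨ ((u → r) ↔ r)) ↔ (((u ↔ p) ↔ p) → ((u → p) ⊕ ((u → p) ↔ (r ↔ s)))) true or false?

Substituting p=True, r=True, u=True, s=True:
u → r = True → True = True
(u → r) ↔ r = True ↔ True = True
s ∨ ((u → r) ↔ r) = True ∨ True = True
u ↔ p = True ↔ True = True
(u ↔ p) ↔ p = True ↔ True = True
u → p = True → True = True
u → p = True → True = True
r ↔ s = True ↔ True = True
(u → p) ↔ (r ↔ s) = True ↔ True = True
(u → p) ⊕ ((u → p) ↔ (r ↔ s)) = True ⊕ True = False
((u ↔ p) ↔ p) → ((u → p) ⊕ ((u → p) ↔ (r ↔ s))) = True → False = False
(s ∨ ((u → r) ↔ r)) ↔ (((u ↔ p) ↔ p) → ((u → p) ⊕ ((u → p) ↔ (r ↔ s)))) = True ↔ False = False

False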